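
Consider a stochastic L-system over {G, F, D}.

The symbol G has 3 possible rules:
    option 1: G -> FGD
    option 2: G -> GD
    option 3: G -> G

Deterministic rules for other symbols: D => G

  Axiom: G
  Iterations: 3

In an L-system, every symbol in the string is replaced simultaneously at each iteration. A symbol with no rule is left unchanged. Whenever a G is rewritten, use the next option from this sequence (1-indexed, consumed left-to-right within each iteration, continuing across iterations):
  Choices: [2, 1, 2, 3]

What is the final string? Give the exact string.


Step 0: G
Step 1: GD  (used choices [2])
Step 2: FGDG  (used choices [1])
Step 3: FGDGG  (used choices [2, 3])

Answer: FGDGG


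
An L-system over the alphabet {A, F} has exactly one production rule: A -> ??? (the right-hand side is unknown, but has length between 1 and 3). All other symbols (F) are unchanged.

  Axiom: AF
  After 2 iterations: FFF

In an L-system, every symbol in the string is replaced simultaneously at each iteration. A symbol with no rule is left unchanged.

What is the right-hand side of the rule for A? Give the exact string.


Answer: FF

Derivation:
Trying A -> FF:
  Step 0: AF
  Step 1: FFF
  Step 2: FFF
Matches the given result.


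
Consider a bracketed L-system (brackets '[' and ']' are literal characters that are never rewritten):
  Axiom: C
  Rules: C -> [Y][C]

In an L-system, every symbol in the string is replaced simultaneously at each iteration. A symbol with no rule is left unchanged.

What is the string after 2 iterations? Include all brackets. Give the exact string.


Step 0: C
Step 1: [Y][C]
Step 2: [Y][[Y][C]]

Answer: [Y][[Y][C]]


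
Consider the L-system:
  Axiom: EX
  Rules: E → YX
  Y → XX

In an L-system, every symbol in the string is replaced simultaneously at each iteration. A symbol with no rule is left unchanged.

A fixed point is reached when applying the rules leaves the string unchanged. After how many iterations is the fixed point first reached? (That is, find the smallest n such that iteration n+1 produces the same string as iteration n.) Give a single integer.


Step 0: EX
Step 1: YXX
Step 2: XXXX
Step 3: XXXX  (unchanged — fixed point at step 2)

Answer: 2


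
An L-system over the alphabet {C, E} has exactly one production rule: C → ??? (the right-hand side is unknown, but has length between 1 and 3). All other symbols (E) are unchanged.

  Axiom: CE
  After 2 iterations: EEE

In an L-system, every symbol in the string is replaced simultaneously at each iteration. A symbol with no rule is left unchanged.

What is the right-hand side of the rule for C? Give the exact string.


Answer: EE

Derivation:
Trying C → EE:
  Step 0: CE
  Step 1: EEE
  Step 2: EEE
Matches the given result.


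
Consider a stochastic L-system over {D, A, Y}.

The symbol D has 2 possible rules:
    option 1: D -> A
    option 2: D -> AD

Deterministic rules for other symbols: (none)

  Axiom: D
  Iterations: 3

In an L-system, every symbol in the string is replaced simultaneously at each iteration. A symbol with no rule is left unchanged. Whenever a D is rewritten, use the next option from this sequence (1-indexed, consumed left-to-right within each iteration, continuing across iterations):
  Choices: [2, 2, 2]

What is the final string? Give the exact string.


Step 0: D
Step 1: AD  (used choices [2])
Step 2: AAD  (used choices [2])
Step 3: AAAD  (used choices [2])

Answer: AAAD


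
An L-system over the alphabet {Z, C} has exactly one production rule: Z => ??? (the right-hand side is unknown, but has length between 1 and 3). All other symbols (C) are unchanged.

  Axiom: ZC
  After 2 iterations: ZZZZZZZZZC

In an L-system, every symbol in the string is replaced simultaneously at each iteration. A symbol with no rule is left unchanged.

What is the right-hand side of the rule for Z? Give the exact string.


Trying Z => ZZZ:
  Step 0: ZC
  Step 1: ZZZC
  Step 2: ZZZZZZZZZC
Matches the given result.

Answer: ZZZ


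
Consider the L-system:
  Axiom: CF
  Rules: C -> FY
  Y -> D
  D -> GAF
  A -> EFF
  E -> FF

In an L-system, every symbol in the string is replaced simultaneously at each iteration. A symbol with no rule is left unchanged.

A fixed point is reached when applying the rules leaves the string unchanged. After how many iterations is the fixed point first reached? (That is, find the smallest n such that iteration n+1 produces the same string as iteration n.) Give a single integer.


Step 0: CF
Step 1: FYF
Step 2: FDF
Step 3: FGAFF
Step 4: FGEFFFF
Step 5: FGFFFFFF
Step 6: FGFFFFFF  (unchanged — fixed point at step 5)

Answer: 5


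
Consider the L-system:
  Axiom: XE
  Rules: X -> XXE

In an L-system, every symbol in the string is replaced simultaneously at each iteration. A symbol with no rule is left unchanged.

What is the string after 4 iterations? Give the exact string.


Step 0: XE
Step 1: XXEE
Step 2: XXEXXEEE
Step 3: XXEXXEEXXEXXEEEE
Step 4: XXEXXEEXXEXXEEEXXEXXEEXXEXXEEEEE

Answer: XXEXXEEXXEXXEEEXXEXXEEXXEXXEEEEE


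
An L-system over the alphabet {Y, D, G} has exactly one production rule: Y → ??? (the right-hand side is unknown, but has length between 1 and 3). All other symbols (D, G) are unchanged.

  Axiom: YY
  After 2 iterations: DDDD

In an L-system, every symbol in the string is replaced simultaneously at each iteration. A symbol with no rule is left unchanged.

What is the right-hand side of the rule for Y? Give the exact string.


Trying Y → DD:
  Step 0: YY
  Step 1: DDDD
  Step 2: DDDD
Matches the given result.

Answer: DD


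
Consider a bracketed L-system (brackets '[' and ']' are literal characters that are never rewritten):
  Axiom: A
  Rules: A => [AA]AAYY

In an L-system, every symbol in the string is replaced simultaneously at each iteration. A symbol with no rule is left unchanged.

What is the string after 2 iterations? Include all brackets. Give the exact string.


Step 0: A
Step 1: [AA]AAYY
Step 2: [[AA]AAYY[AA]AAYY][AA]AAYY[AA]AAYYYY

Answer: [[AA]AAYY[AA]AAYY][AA]AAYY[AA]AAYYYY


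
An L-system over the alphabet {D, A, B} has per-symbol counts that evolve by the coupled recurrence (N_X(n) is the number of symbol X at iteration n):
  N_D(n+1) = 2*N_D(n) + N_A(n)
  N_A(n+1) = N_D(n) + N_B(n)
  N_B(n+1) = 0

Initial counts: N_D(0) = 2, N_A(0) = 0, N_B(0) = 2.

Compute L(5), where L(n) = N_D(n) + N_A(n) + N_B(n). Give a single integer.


Step 0: N_D=2, N_A=0, N_B=2, L=4
Step 1: N_D=4, N_A=4, N_B=0, L=8
Step 2: N_D=12, N_A=4, N_B=0, L=16
Step 3: N_D=28, N_A=12, N_B=0, L=40
Step 4: N_D=68, N_A=28, N_B=0, L=96
Step 5: N_D=164, N_A=68, N_B=0, L=232

Answer: 232


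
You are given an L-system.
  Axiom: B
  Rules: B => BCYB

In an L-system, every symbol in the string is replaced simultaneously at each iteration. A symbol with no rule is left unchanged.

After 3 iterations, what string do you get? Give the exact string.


Answer: BCYBCYBCYBCYBCYBCYBCYB

Derivation:
Step 0: B
Step 1: BCYB
Step 2: BCYBCYBCYB
Step 3: BCYBCYBCYBCYBCYBCYBCYB


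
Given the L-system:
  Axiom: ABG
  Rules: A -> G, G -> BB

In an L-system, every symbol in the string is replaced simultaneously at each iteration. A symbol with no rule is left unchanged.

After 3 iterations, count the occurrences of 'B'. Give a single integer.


Step 0: ABG  (1 'B')
Step 1: GBBB  (3 'B')
Step 2: BBBBB  (5 'B')
Step 3: BBBBB  (5 'B')

Answer: 5


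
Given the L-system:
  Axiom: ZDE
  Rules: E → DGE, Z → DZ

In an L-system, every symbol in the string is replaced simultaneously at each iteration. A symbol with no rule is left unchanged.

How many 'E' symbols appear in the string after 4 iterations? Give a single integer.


Answer: 1

Derivation:
Step 0: ZDE  (1 'E')
Step 1: DZDDGE  (1 'E')
Step 2: DDZDDGDGE  (1 'E')
Step 3: DDDZDDGDGDGE  (1 'E')
Step 4: DDDDZDDGDGDGDGE  (1 'E')


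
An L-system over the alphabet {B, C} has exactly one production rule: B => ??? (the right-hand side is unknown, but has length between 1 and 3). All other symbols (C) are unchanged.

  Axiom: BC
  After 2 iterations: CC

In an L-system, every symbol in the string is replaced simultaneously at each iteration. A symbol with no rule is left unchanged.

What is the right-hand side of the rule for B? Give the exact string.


Answer: C

Derivation:
Trying B => C:
  Step 0: BC
  Step 1: CC
  Step 2: CC
Matches the given result.


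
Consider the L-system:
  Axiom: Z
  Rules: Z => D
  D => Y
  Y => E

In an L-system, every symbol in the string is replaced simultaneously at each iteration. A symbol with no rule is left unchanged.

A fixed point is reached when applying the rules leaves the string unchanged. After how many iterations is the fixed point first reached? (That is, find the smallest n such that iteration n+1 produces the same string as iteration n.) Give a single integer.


Answer: 3

Derivation:
Step 0: Z
Step 1: D
Step 2: Y
Step 3: E
Step 4: E  (unchanged — fixed point at step 3)


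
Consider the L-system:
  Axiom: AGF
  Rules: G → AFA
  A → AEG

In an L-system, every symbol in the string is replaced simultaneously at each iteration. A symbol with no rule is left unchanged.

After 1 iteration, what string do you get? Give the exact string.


Step 0: AGF
Step 1: AEGAFAF

Answer: AEGAFAF


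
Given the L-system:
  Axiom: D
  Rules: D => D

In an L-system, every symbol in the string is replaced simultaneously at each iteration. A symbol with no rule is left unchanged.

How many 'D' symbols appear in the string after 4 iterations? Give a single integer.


Step 0: D  (1 'D')
Step 1: D  (1 'D')
Step 2: D  (1 'D')
Step 3: D  (1 'D')
Step 4: D  (1 'D')

Answer: 1


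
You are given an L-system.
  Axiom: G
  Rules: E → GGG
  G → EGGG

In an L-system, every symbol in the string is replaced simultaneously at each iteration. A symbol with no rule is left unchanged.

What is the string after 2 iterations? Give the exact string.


Answer: GGGEGGGEGGGEGGG

Derivation:
Step 0: G
Step 1: EGGG
Step 2: GGGEGGGEGGGEGGG


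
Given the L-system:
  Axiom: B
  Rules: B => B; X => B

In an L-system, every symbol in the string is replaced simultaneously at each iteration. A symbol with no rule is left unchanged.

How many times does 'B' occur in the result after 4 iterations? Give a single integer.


Step 0: B  (1 'B')
Step 1: B  (1 'B')
Step 2: B  (1 'B')
Step 3: B  (1 'B')
Step 4: B  (1 'B')

Answer: 1


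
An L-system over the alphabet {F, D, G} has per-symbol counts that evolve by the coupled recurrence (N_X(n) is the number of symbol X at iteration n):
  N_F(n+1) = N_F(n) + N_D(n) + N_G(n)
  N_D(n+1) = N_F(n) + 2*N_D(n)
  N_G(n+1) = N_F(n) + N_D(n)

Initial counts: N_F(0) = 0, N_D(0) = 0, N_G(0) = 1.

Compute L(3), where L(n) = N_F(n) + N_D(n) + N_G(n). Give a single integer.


Answer: 8

Derivation:
Step 0: N_F=0, N_D=0, N_G=1, L=1
Step 1: N_F=1, N_D=0, N_G=0, L=1
Step 2: N_F=1, N_D=1, N_G=1, L=3
Step 3: N_F=3, N_D=3, N_G=2, L=8


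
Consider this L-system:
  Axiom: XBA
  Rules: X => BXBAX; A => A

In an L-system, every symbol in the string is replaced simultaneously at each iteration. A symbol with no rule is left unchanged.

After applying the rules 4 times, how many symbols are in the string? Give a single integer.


Answer: 63

Derivation:
Step 0: length = 3
Step 1: length = 7
Step 2: length = 15
Step 3: length = 31
Step 4: length = 63


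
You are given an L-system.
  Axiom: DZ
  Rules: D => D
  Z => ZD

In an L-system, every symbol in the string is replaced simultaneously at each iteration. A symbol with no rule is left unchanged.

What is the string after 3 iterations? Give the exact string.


Step 0: DZ
Step 1: DZD
Step 2: DZDD
Step 3: DZDDD

Answer: DZDDD


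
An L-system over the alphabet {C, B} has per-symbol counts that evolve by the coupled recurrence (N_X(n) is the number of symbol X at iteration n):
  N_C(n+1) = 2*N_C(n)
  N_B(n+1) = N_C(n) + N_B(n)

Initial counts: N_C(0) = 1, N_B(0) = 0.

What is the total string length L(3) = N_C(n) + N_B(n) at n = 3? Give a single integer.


Step 0: N_C=1, N_B=0, L=1
Step 1: N_C=2, N_B=1, L=3
Step 2: N_C=4, N_B=3, L=7
Step 3: N_C=8, N_B=7, L=15

Answer: 15


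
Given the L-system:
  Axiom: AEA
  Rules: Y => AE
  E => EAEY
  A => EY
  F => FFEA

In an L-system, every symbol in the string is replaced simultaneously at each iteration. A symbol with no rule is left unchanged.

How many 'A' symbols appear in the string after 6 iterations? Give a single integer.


Final string: EAEYEYEAEYAEEAEYAEEAEYEYEAEYAEEYEAEYEAEYEYEAEYAEEYEAEYEAEYEYEAEYAEEAEYAEEAEYEYEAEYAEEYEAEYEAEYAEEAEYEYEAEYAEEAEYEYEAEYAEEAEYAEEAEYEYEAEYAEEYEAEYEAEYAEEAEYEYEAEYAEEAEYEYEAEYAEEAEYAEEAEYEYEAEYAEEYEAEYEAEYEYEAEYAEEYEAEYEAEYEYEAEYAEEAEYAEEAEYEYEAEYAEEYEAEYEAEYAEEAEYEYEAEYAEEAEYEYEAEYAEEYEAEYEAEYEYEAEYAEEAEYAEEAEYEYEAEYAEEYEAEYEAEYEYEAEYAEEAEYAEEAEYEYEAEYAEEYEAEYEAEYAEEAEYEYEAEYAEEAEYEYEAEYAEEAEYAEEAEYEYEAEYAEEYEAEYEAEYEYEAEYAEEYEAEYEAEYEYEAEYAEEAEYAEEAEYEYEAEYAEEYEAEYEAEYAEEAEYEYEAEYAEEAEYEYEAEYAEEAEYAEEAEYEYEAEYAEEYEAEYEAEYEYEAEYAEEYEAEYEAEYEYEAEYAEEAEYAEEAEYEYEAEYAEEYEAEYEAEYAEEAEYEYEAEYAEEAEYEYEAEYAEEAEYAEEAEYEYEAEYAEEYEAEYEAEYAEEAEYEYEAEYAEEAEYEYEAEYAEEAEYAEEAEYEYEAEYAEEYEAEYEAEYEYEAEYAEEYEAEYEAEYEYEAEYAEEAEYAEEAEYEYEAEYAEEYEAEYEAEYAEEAEYEYEAEYAEEAEYEYEAEYAEEYEAEYEAEYEYEAEYAEEAEYAEEAEYEYEAEYAEEYEAEYEAEYEYEAEYAEEAEYAEEAEYEYEAEYAEEYEAEYEAEYEYEAEYAEEYEAEYEAEYEYEAEYAEEAEYAEEAEYEYEAEYAEEYEAEYEAEYAEEAEYEYEAEYAEEAEYEYEAEYAEEYEAEYEAEYEYEAEYAEEAEYAEEAEYEYEAEYAEEYEAEYEAEYEYEAEYAEEAEYAEEAEYEYEAEYAEEYEAEYEAEYEYEAEYAEEYEAEYEAEYEYEAEYAEEAEYAEEAEYEYEAEYAEEYEAEYEAEYAEEAEYEYEAEYAEEAEYEYEAEYAEEAEYAEEAEYEYEAEYAEEYEAEYEAEYAEEAEYEYEAEYAEEAEYEYEAEYAEEAEYAEEAEYEYEAEYAEEYEAEYEAEYEYEAEYAEEYEAEYEAEYEYEAEYAEEAEYAEEAEYEYEAEYAEEYEAEYEAEYAEEAEYEYEAEYAEEAEYEYEAEYAEEYEAEYEAEYEYEAEYAEEAEYAEEAEYEYEAEYAEEYEAEYEAEYEYEAEYAEEAEYAEEAEYEYEAEYAEEYEAEYEAEYAEEAEYEYEAEYAEEAEYEYEAEYAEEAEYAEEAEYEYEAEYAEEYEAEYEAEYEYEAEYAEEYEAEYEAEYEYEAEYAEEAEYAEEAEYEYEAEYAEEYEAEYEAEYAEEAEYEYEAEYAEEAEYEYEAEYAEEAEYAEEAEYEYEAEYAEEYEAEYEAEYEYEAEYAEEYEAEYEAEYEYEAEYAEEAEYAEEAEYEYEAEYAEEYEAEYEAEYAEEAEYEYEAEYAEEAEYEYEAEYAEEAEYAEEAEYEYEAEYAEEYEAEYEAEYAEEAEYEYEAEYAEEAEYEYEAEYAEEAEYAEEAEYEYEAEYAEEYEAEYEAEYEYEAEYAEEYEAEYEAEYEYEAEYAEEAEYAEEAEYEYEAEYAEEYEAEYEAEYAEEAEYEYEAEYAEEAEYEYEAEYAEEYEAEYEAEYEYEAEYAEEAEYAEEAEYEYEAEYAEEYEAEYEAEYEYEAEYAEEAEYAEEAEYEYEAEYAEEYEAEYEAEYAEEAEYEYEAEYAEEAEYEYEAEYAEEAEYAEEAEYEYEAEYAEEYEAEYEAEYEYEAEYAEEYEAEYEAEYEYEAEYAEEAEYAEEAEYEYEAEYAEEYEAEYEAEYAEEAEYEYEAEYAE
Count of 'A': 487

Answer: 487


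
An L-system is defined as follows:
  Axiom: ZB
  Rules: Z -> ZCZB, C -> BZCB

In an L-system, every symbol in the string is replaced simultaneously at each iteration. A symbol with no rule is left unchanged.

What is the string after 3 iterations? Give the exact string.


Step 0: ZB
Step 1: ZCZBB
Step 2: ZCZBBZCBZCZBBB
Step 3: ZCZBBZCBZCZBBBZCZBBZCBBZCZBBZCBZCZBBBB

Answer: ZCZBBZCBZCZBBBZCZBBZCBBZCZBBZCBZCZBBBB


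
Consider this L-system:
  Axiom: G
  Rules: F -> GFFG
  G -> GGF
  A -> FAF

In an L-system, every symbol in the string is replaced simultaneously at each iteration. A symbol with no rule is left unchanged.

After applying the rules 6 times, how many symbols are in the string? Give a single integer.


Step 0: length = 1
Step 1: length = 3
Step 2: length = 10
Step 3: length = 34
Step 4: length = 116
Step 5: length = 396
Step 6: length = 1352

Answer: 1352


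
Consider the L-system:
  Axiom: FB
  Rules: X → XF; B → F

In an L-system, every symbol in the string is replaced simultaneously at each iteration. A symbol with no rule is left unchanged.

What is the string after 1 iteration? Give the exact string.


Step 0: FB
Step 1: FF

Answer: FF


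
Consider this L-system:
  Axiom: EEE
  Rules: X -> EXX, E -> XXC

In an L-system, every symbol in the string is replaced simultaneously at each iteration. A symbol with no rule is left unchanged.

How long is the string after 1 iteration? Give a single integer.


Answer: 9

Derivation:
Step 0: length = 3
Step 1: length = 9


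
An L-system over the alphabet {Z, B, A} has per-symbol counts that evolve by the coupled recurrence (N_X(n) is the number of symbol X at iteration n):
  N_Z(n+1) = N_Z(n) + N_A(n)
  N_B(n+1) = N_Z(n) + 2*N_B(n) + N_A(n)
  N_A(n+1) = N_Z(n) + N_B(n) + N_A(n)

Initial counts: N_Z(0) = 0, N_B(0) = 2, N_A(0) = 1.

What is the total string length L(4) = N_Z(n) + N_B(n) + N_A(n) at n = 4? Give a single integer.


Answer: 243

Derivation:
Step 0: N_Z=0, N_B=2, N_A=1, L=3
Step 1: N_Z=1, N_B=5, N_A=3, L=9
Step 2: N_Z=4, N_B=14, N_A=9, L=27
Step 3: N_Z=13, N_B=41, N_A=27, L=81
Step 4: N_Z=40, N_B=122, N_A=81, L=243


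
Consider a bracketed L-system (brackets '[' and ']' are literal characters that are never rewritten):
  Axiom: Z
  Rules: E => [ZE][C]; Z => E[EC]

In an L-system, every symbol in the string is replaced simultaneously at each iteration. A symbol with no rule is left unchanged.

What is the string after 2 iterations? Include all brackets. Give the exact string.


Step 0: Z
Step 1: E[EC]
Step 2: [ZE][C][[ZE][C]C]

Answer: [ZE][C][[ZE][C]C]


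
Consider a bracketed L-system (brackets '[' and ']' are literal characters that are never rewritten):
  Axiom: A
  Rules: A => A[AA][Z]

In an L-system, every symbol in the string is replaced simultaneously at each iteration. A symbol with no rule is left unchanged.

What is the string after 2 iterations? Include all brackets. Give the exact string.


Step 0: A
Step 1: A[AA][Z]
Step 2: A[AA][Z][A[AA][Z]A[AA][Z]][Z]

Answer: A[AA][Z][A[AA][Z]A[AA][Z]][Z]


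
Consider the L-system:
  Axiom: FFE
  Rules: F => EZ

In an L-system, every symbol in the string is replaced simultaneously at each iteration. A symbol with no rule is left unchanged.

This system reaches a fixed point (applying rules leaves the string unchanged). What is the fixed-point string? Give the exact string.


Step 0: FFE
Step 1: EZEZE
Step 2: EZEZE  (unchanged — fixed point at step 1)

Answer: EZEZE


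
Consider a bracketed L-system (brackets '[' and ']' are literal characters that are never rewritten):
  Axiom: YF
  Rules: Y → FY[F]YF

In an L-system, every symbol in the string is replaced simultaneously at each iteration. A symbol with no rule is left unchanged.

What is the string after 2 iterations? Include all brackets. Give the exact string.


Step 0: YF
Step 1: FY[F]YFF
Step 2: FFY[F]YF[F]FY[F]YFFF

Answer: FFY[F]YF[F]FY[F]YFFF


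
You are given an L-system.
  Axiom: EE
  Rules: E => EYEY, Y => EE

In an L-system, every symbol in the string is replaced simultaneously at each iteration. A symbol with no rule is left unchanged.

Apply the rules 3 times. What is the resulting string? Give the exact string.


Answer: EYEYEEEYEYEEEYEYEYEYEYEYEEEYEYEEEYEYEYEYEYEYEEEYEYEEEYEYEYEYEYEYEEEYEYEEEYEYEYEY

Derivation:
Step 0: EE
Step 1: EYEYEYEY
Step 2: EYEYEEEYEYEEEYEYEEEYEYEE
Step 3: EYEYEEEYEYEEEYEYEYEYEYEYEEEYEYEEEYEYEYEYEYEYEEEYEYEEEYEYEYEYEYEYEEEYEYEEEYEYEYEY


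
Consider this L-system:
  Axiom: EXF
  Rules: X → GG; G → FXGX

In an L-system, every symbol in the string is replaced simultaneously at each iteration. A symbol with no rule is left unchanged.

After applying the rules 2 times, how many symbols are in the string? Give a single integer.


Step 0: length = 3
Step 1: length = 4
Step 2: length = 10

Answer: 10


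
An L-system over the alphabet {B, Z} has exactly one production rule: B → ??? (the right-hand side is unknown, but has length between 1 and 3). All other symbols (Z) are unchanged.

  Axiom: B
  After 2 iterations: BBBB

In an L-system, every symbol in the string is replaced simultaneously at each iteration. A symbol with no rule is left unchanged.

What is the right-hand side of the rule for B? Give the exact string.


Trying B → BB:
  Step 0: B
  Step 1: BB
  Step 2: BBBB
Matches the given result.

Answer: BB


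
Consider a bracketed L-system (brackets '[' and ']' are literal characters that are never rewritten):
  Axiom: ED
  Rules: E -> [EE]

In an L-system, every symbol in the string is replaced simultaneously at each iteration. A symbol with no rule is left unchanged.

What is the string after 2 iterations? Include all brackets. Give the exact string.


Answer: [[EE][EE]]D

Derivation:
Step 0: ED
Step 1: [EE]D
Step 2: [[EE][EE]]D


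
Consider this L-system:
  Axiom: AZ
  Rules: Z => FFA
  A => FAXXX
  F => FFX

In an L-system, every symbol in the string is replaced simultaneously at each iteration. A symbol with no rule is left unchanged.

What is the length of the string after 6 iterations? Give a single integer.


Answer: 338

Derivation:
Step 0: length = 2
Step 1: length = 8
Step 2: length = 22
Step 3: length = 46
Step 4: length = 90
Step 5: length = 174
Step 6: length = 338


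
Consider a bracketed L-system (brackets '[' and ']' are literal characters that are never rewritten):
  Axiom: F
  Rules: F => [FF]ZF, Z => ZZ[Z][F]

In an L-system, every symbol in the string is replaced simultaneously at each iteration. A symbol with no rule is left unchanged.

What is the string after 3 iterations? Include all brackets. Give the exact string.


Step 0: F
Step 1: [FF]ZF
Step 2: [[FF]ZF[FF]ZF]ZZ[Z][F][FF]ZF
Step 3: [[[FF]ZF[FF]ZF]ZZ[Z][F][FF]ZF[[FF]ZF[FF]ZF]ZZ[Z][F][FF]ZF]ZZ[Z][F]ZZ[Z][F][ZZ[Z][F]][[FF]ZF][[FF]ZF[FF]ZF]ZZ[Z][F][FF]ZF

Answer: [[[FF]ZF[FF]ZF]ZZ[Z][F][FF]ZF[[FF]ZF[FF]ZF]ZZ[Z][F][FF]ZF]ZZ[Z][F]ZZ[Z][F][ZZ[Z][F]][[FF]ZF][[FF]ZF[FF]ZF]ZZ[Z][F][FF]ZF


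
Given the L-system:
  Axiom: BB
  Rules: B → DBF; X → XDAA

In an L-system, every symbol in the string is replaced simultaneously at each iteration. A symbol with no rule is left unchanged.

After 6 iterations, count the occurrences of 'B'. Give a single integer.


Step 0: BB  (2 'B')
Step 1: DBFDBF  (2 'B')
Step 2: DDBFFDDBFF  (2 'B')
Step 3: DDDBFFFDDDBFFF  (2 'B')
Step 4: DDDDBFFFFDDDDBFFFF  (2 'B')
Step 5: DDDDDBFFFFFDDDDDBFFFFF  (2 'B')
Step 6: DDDDDDBFFFFFFDDDDDDBFFFFFF  (2 'B')

Answer: 2


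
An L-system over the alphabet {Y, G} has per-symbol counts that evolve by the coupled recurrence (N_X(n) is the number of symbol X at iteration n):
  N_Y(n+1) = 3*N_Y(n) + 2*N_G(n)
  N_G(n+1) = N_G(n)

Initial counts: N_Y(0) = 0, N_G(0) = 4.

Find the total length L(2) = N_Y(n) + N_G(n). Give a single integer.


Step 0: N_Y=0, N_G=4, L=4
Step 1: N_Y=8, N_G=4, L=12
Step 2: N_Y=32, N_G=4, L=36

Answer: 36


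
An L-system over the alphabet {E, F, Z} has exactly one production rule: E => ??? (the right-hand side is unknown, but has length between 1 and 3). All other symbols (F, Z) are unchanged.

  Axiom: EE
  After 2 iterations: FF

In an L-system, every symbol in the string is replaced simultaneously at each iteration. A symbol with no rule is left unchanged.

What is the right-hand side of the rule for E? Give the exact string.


Trying E => F:
  Step 0: EE
  Step 1: FF
  Step 2: FF
Matches the given result.

Answer: F


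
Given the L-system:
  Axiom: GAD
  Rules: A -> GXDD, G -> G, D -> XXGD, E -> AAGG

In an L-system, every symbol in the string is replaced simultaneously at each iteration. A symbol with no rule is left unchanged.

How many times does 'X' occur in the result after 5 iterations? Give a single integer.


Step 0: GAD  (0 'X')
Step 1: GGXDDXXGD  (3 'X')
Step 2: GGXXXGDXXGDXXGXXGD  (9 'X')
Step 3: GGXXXGXXGDXXGXXGDXXGXXGXXGD  (15 'X')
Step 4: GGXXXGXXGXXGDXXGXXGXXGDXXGXXGXXGXXGD  (21 'X')
Step 5: GGXXXGXXGXXGXXGDXXGXXGXXGXXGDXXGXXGXXGXXGXXGD  (27 'X')

Answer: 27


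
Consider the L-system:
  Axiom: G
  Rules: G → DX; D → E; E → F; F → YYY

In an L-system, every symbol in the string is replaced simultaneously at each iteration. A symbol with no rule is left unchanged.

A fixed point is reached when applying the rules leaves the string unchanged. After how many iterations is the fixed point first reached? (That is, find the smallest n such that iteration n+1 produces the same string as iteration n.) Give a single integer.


Step 0: G
Step 1: DX
Step 2: EX
Step 3: FX
Step 4: YYYX
Step 5: YYYX  (unchanged — fixed point at step 4)

Answer: 4


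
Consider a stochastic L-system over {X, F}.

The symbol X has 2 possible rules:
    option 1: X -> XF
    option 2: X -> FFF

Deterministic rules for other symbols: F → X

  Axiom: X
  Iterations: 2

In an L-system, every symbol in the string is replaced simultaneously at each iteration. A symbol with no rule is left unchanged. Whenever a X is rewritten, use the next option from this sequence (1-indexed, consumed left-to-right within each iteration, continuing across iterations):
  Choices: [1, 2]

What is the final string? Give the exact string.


Answer: FFFX

Derivation:
Step 0: X
Step 1: XF  (used choices [1])
Step 2: FFFX  (used choices [2])


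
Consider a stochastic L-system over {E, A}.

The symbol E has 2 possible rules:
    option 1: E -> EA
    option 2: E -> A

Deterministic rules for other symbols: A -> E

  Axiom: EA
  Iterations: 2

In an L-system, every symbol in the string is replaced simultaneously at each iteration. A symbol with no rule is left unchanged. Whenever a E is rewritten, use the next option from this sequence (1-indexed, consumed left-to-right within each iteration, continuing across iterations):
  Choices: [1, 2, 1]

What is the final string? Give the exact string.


Answer: AEEA

Derivation:
Step 0: EA
Step 1: EAE  (used choices [1])
Step 2: AEEA  (used choices [2, 1])


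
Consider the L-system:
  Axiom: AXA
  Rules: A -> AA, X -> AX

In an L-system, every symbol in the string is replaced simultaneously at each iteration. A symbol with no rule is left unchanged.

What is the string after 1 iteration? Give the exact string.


Step 0: AXA
Step 1: AAAXAA

Answer: AAAXAA


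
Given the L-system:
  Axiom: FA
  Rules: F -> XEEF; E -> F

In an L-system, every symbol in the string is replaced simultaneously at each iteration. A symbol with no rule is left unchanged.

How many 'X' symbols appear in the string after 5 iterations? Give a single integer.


Answer: 21

Derivation:
Step 0: FA  (0 'X')
Step 1: XEEFA  (1 'X')
Step 2: XFFXEEFA  (2 'X')
Step 3: XXEEFXEEFXFFXEEFA  (5 'X')
Step 4: XXFFXEEFXFFXEEFXXEEFXEEFXFFXEEFA  (10 'X')
Step 5: XXXEEFXEEFXFFXEEFXXEEFXEEFXFFXEEFXXFFXEEFXFFXEEFXXEEFXEEFXFFXEEFA  (21 'X')


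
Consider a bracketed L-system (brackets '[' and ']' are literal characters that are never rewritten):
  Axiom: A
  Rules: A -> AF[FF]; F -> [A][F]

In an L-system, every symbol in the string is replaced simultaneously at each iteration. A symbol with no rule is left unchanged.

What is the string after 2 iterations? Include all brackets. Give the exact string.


Answer: AF[FF][A][F][[A][F][A][F]]

Derivation:
Step 0: A
Step 1: AF[FF]
Step 2: AF[FF][A][F][[A][F][A][F]]


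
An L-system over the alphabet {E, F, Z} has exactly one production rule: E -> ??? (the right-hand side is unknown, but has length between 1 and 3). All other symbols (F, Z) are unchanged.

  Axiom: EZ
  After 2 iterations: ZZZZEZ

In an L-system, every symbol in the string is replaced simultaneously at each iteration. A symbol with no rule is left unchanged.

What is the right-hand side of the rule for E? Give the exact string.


Answer: ZZE

Derivation:
Trying E -> ZZE:
  Step 0: EZ
  Step 1: ZZEZ
  Step 2: ZZZZEZ
Matches the given result.


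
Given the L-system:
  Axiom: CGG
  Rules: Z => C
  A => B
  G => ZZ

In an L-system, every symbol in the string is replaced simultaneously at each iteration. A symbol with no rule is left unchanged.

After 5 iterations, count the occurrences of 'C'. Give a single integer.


Answer: 5

Derivation:
Step 0: CGG  (1 'C')
Step 1: CZZZZ  (1 'C')
Step 2: CCCCC  (5 'C')
Step 3: CCCCC  (5 'C')
Step 4: CCCCC  (5 'C')
Step 5: CCCCC  (5 'C')


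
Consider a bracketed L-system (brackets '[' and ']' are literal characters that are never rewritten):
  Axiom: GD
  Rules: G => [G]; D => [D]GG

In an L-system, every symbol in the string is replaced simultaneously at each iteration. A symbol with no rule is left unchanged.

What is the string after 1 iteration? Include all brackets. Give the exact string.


Answer: [G][D]GG

Derivation:
Step 0: GD
Step 1: [G][D]GG


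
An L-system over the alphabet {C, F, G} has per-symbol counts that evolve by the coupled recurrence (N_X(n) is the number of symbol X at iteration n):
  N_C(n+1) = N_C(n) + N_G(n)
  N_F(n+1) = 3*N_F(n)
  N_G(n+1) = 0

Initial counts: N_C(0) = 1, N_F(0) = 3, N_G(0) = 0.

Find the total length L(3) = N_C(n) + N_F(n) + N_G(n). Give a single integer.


Step 0: N_C=1, N_F=3, N_G=0, L=4
Step 1: N_C=1, N_F=9, N_G=0, L=10
Step 2: N_C=1, N_F=27, N_G=0, L=28
Step 3: N_C=1, N_F=81, N_G=0, L=82

Answer: 82


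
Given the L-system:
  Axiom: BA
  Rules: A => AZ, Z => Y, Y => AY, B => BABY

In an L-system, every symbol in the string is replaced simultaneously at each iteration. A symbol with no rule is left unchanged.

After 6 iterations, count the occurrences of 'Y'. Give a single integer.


Answer: 115

Derivation:
Step 0: BA  (0 'Y')
Step 1: BABYAZ  (1 'Y')
Step 2: BABYAZBABYAYAZY  (4 'Y')
Step 3: BABYAZBABYAYAZYBABYAZBABYAYAZAYAZYAY  (10 'Y')
Step 4: BABYAZBABYAYAZYBABYAZBABYAYAZAYAZYAYBABYAZBABYAYAZYBABYAZBABYAYAZAYAZYAZAYAZYAYAZAY  (23 'Y')
Step 5: BABYAZBABYAYAZYBABYAZBABYAYAZAYAZYAYBABYAZBABYAYAZYBABYAZBABYAYAZAYAZYAZAYAZYAYAZAYBABYAZBABYAYAZYBABYAZBABYAYAZAYAZYAYBABYAZBABYAYAZYBABYAZBABYAYAZAYAZYAZAYAZYAYAZYAZAYAZYAYAZAYAZYAZAY  (52 'Y')
Step 6: BABYAZBABYAYAZYBABYAZBABYAYAZAYAZYAYBABYAZBABYAYAZYBABYAZBABYAYAZAYAZYAZAYAZYAYAZAYBABYAZBABYAYAZYBABYAZBABYAYAZAYAZYAYBABYAZBABYAYAZYBABYAZBABYAYAZAYAZYAZAYAZYAYAZYAZAYAZYAYAZAYAZYAZAYBABYAZBABYAYAZYBABYAZBABYAYAZAYAZYAYBABYAZBABYAYAZYBABYAZBABYAYAZAYAZYAZAYAZYAYAZAYBABYAZBABYAYAZYBABYAZBABYAYAZAYAZYAYBABYAZBABYAYAZYBABYAZBABYAYAZAYAZYAZAYAZYAYAZYAZAYAZYAYAZAYAZYAYAZYAZAYAZYAYAZAYAZYAZAYAZYAYAZYAZAY  (115 'Y')


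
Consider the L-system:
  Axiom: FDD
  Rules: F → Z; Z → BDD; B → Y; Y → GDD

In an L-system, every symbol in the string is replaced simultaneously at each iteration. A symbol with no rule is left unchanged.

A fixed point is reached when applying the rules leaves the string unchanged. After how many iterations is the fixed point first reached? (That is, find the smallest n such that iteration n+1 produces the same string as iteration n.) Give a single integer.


Step 0: FDD
Step 1: ZDD
Step 2: BDDDD
Step 3: YDDDD
Step 4: GDDDDDD
Step 5: GDDDDDD  (unchanged — fixed point at step 4)

Answer: 4


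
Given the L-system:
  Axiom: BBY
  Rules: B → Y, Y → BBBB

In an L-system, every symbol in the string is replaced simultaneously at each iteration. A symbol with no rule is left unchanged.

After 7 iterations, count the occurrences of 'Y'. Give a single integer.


Answer: 128

Derivation:
Step 0: BBY  (1 'Y')
Step 1: YYBBBB  (2 'Y')
Step 2: BBBBBBBBYYYY  (4 'Y')
Step 3: YYYYYYYYBBBBBBBBBBBBBBBB  (8 'Y')
Step 4: BBBBBBBBBBBBBBBBBBBBBBBBBBBBBBBBYYYYYYYYYYYYYYYY  (16 'Y')
Step 5: YYYYYYYYYYYYYYYYYYYYYYYYYYYYYYYYBBBBBBBBBBBBBBBBBBBBBBBBBBBBBBBBBBBBBBBBBBBBBBBBBBBBBBBBBBBBBBBB  (32 'Y')
Step 6: BBBBBBBBBBBBBBBBBBBBBBBBBBBBBBBBBBBBBBBBBBBBBBBBBBBBBBBBBBBBBBBBBBBBBBBBBBBBBBBBBBBBBBBBBBBBBBBBBBBBBBBBBBBBBBBBBBBBBBBBBBBBBBBBYYYYYYYYYYYYYYYYYYYYYYYYYYYYYYYYYYYYYYYYYYYYYYYYYYYYYYYYYYYYYYYY  (64 'Y')
Step 7: YYYYYYYYYYYYYYYYYYYYYYYYYYYYYYYYYYYYYYYYYYYYYYYYYYYYYYYYYYYYYYYYYYYYYYYYYYYYYYYYYYYYYYYYYYYYYYYYYYYYYYYYYYYYYYYYYYYYYYYYYYYYYYYYBBBBBBBBBBBBBBBBBBBBBBBBBBBBBBBBBBBBBBBBBBBBBBBBBBBBBBBBBBBBBBBBBBBBBBBBBBBBBBBBBBBBBBBBBBBBBBBBBBBBBBBBBBBBBBBBBBBBBBBBBBBBBBBBBBBBBBBBBBBBBBBBBBBBBBBBBBBBBBBBBBBBBBBBBBBBBBBBBBBBBBBBBBBBBBBBBBBBBBBBBBBBBBBBBBBBBBBBBBBBBBBBBBBBBBBBBBBBBBBBBBBBBBBBBBBBBBBB  (128 'Y')


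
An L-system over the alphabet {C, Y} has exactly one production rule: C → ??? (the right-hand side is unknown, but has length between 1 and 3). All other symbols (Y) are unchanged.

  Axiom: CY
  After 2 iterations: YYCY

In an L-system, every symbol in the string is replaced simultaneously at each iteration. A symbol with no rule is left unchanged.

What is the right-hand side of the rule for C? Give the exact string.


Answer: YC

Derivation:
Trying C → YC:
  Step 0: CY
  Step 1: YCY
  Step 2: YYCY
Matches the given result.


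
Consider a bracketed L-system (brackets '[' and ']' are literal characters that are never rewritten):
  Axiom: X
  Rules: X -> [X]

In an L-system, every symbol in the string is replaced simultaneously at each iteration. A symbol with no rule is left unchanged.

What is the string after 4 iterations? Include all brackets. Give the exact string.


Answer: [[[[X]]]]

Derivation:
Step 0: X
Step 1: [X]
Step 2: [[X]]
Step 3: [[[X]]]
Step 4: [[[[X]]]]


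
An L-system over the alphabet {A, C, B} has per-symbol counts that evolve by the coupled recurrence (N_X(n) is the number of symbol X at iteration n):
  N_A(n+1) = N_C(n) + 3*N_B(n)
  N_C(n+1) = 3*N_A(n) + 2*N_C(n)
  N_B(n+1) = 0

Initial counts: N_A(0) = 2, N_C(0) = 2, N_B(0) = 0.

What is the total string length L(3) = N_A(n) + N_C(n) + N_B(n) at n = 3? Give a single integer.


Answer: 108

Derivation:
Step 0: N_A=2, N_C=2, N_B=0, L=4
Step 1: N_A=2, N_C=10, N_B=0, L=12
Step 2: N_A=10, N_C=26, N_B=0, L=36
Step 3: N_A=26, N_C=82, N_B=0, L=108


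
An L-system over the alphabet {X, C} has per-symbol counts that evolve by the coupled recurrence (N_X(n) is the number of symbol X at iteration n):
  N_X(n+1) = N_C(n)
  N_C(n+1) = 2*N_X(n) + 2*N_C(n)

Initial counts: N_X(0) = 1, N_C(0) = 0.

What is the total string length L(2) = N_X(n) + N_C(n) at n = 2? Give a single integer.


Step 0: N_X=1, N_C=0, L=1
Step 1: N_X=0, N_C=2, L=2
Step 2: N_X=2, N_C=4, L=6

Answer: 6


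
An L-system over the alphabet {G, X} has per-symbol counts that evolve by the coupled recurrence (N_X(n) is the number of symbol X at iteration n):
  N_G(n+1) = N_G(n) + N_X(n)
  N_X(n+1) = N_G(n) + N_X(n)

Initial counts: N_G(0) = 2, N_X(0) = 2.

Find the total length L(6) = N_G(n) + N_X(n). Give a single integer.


Step 0: N_G=2, N_X=2, L=4
Step 1: N_G=4, N_X=4, L=8
Step 2: N_G=8, N_X=8, L=16
Step 3: N_G=16, N_X=16, L=32
Step 4: N_G=32, N_X=32, L=64
Step 5: N_G=64, N_X=64, L=128
Step 6: N_G=128, N_X=128, L=256

Answer: 256


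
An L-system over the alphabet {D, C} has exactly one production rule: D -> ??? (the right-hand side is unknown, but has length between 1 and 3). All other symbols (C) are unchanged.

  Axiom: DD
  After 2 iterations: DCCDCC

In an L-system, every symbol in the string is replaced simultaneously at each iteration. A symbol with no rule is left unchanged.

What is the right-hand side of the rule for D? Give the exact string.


Answer: DC

Derivation:
Trying D -> DC:
  Step 0: DD
  Step 1: DCDC
  Step 2: DCCDCC
Matches the given result.


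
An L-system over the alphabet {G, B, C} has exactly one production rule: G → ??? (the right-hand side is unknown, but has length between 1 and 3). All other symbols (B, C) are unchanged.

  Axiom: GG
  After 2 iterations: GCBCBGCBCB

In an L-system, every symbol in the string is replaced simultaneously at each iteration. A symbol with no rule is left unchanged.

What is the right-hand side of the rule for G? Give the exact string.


Answer: GCB

Derivation:
Trying G → GCB:
  Step 0: GG
  Step 1: GCBGCB
  Step 2: GCBCBGCBCB
Matches the given result.


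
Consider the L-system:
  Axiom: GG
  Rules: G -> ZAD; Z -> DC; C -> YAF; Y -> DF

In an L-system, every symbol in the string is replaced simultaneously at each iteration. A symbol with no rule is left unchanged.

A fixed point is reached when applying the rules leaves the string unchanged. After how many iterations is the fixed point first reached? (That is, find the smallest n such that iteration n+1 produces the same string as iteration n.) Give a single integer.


Answer: 4

Derivation:
Step 0: GG
Step 1: ZADZAD
Step 2: DCADDCAD
Step 3: DYAFADDYAFAD
Step 4: DDFAFADDDFAFAD
Step 5: DDFAFADDDFAFAD  (unchanged — fixed point at step 4)


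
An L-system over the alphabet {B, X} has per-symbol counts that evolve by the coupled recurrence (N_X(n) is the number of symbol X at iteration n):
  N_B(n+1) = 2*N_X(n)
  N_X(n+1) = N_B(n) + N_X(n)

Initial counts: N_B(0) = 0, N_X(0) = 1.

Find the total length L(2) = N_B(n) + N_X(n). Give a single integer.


Answer: 5

Derivation:
Step 0: N_B=0, N_X=1, L=1
Step 1: N_B=2, N_X=1, L=3
Step 2: N_B=2, N_X=3, L=5


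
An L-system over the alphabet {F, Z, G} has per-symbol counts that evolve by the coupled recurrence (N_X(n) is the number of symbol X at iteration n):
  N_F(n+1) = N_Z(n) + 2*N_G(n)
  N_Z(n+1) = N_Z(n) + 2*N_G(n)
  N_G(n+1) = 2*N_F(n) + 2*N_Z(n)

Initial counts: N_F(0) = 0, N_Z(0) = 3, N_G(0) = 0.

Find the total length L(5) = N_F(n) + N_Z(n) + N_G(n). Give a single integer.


Answer: 1578

Derivation:
Step 0: N_F=0, N_Z=3, N_G=0, L=3
Step 1: N_F=3, N_Z=3, N_G=6, L=12
Step 2: N_F=15, N_Z=15, N_G=12, L=42
Step 3: N_F=39, N_Z=39, N_G=60, L=138
Step 4: N_F=159, N_Z=159, N_G=156, L=474
Step 5: N_F=471, N_Z=471, N_G=636, L=1578


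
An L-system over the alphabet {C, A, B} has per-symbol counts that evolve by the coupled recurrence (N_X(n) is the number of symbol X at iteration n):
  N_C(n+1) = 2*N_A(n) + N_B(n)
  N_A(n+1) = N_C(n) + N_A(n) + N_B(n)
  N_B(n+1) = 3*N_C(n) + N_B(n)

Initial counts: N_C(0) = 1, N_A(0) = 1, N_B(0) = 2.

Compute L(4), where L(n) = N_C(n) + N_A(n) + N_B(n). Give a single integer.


Step 0: N_C=1, N_A=1, N_B=2, L=4
Step 1: N_C=4, N_A=4, N_B=5, L=13
Step 2: N_C=13, N_A=13, N_B=17, L=43
Step 3: N_C=43, N_A=43, N_B=56, L=142
Step 4: N_C=142, N_A=142, N_B=185, L=469

Answer: 469


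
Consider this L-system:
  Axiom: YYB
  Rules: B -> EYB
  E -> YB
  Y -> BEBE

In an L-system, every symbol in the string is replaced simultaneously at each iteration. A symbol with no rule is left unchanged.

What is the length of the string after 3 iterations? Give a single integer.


Step 0: length = 3
Step 1: length = 11
Step 2: length = 29
Step 3: length = 90

Answer: 90


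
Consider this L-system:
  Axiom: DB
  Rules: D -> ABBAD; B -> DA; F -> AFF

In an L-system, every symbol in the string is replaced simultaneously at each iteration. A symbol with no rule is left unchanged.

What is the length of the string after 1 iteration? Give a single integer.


Answer: 7

Derivation:
Step 0: length = 2
Step 1: length = 7


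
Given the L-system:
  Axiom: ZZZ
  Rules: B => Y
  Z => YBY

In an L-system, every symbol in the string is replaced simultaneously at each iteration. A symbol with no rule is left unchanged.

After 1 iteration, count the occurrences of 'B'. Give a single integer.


Answer: 3

Derivation:
Step 0: ZZZ  (0 'B')
Step 1: YBYYBYYBY  (3 'B')


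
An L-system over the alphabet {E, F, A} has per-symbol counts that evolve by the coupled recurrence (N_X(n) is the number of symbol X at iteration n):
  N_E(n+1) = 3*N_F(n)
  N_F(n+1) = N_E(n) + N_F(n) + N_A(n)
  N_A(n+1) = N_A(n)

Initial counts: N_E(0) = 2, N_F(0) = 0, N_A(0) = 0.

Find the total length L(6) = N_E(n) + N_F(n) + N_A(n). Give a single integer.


Answer: 194

Derivation:
Step 0: N_E=2, N_F=0, N_A=0, L=2
Step 1: N_E=0, N_F=2, N_A=0, L=2
Step 2: N_E=6, N_F=2, N_A=0, L=8
Step 3: N_E=6, N_F=8, N_A=0, L=14
Step 4: N_E=24, N_F=14, N_A=0, L=38
Step 5: N_E=42, N_F=38, N_A=0, L=80
Step 6: N_E=114, N_F=80, N_A=0, L=194


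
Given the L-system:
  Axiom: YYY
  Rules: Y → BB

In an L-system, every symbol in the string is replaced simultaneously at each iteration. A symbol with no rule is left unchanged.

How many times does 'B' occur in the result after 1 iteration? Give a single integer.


Step 0: YYY  (0 'B')
Step 1: BBBBBB  (6 'B')

Answer: 6


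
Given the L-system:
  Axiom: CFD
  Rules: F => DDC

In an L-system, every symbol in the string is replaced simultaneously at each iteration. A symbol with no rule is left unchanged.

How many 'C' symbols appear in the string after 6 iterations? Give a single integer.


Answer: 2

Derivation:
Step 0: CFD  (1 'C')
Step 1: CDDCD  (2 'C')
Step 2: CDDCD  (2 'C')
Step 3: CDDCD  (2 'C')
Step 4: CDDCD  (2 'C')
Step 5: CDDCD  (2 'C')
Step 6: CDDCD  (2 'C')


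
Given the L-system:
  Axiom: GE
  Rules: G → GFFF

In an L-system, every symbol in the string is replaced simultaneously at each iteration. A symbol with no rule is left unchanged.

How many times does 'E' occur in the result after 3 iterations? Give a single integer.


Step 0: GE  (1 'E')
Step 1: GFFFE  (1 'E')
Step 2: GFFFFFFE  (1 'E')
Step 3: GFFFFFFFFFE  (1 'E')

Answer: 1
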